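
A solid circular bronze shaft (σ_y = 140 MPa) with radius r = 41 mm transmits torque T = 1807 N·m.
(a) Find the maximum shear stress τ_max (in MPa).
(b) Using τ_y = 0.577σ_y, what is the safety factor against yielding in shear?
(a) For a solid circular shaft, τ_max = T·r/J with J = π·r^4/2, i.e. τ_max = 2·T / (π·r^3). Convert r = 41 mm = 0.041 m.
  τ_max = (2 × 1807) / (π × 0.041^3) = 1.669 × 10⁷ Pa = 16.69 MPa
(b) τ_y = 0.577 × 140 = 80.78 MPa
  SF = τ_y/τ_max = 80.78 / 16.69 = 4.84
Final answer: (a) τ_max = 16.69 MPa, (b) SF = 4.84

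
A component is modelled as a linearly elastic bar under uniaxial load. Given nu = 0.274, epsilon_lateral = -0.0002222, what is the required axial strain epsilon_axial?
Model: a linearly elastic bar under uniaxial load, so epsilon_lateral = -nu·epsilon_axial.
Solve for epsilon_axial: epsilon_axial = -epsilon_lateral / nu.
Substitute:
  epsilon_axial = -(-0.0002222) / 0.274
  epsilon_axial = 0.0008109
Final answer: epsilon_axial = 0.0008109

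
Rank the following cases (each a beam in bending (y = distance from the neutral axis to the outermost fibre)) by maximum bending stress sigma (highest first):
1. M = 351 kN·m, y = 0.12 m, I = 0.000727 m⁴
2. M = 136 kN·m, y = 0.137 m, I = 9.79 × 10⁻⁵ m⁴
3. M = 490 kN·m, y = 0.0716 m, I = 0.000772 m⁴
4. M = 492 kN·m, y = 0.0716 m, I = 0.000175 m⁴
Model: a beam in bending (y = distance from the neutral axis to the outermost fibre), so sigma = (M·y) / I (SI units).
  Case 1: sigma = (351000 × 0.12) / 0.000727 = 5.794 × 10⁷ Pa = 57.94 MPa
  Case 2: sigma = (136000 × 0.137) / (9.79 × 10⁻⁵) = 1.903 × 10⁸ Pa = 190.3 MPa
  Case 3: sigma = (490000 × 0.0716) / 0.000772 = 4.545 × 10⁷ Pa = 45.45 MPa
  Case 4: sigma = (492000 × 0.0716) / 0.000175 = 2.013 × 10⁸ Pa = 201.3 MPa
Ordering: 201.3 MPa (case 4) > 190.3 MPa (case 2) > 57.94 MPa (case 1) > 45.45 MPa (case 3)
Final answer: 4, 2, 1, 3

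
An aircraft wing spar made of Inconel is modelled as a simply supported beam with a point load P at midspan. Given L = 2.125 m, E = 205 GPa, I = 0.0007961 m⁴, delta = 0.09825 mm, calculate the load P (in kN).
Model: a simply supported beam with a point load P at midspan, so delta = (P·L^3) / (48·E·I).
Solve for P: P = (48·delta·E·I) / L^3.
Convert to SI units:
  E = 205 GPa = 2.05 × 10¹¹ Pa
  delta = 0.09825 mm = 9.825 × 10⁻⁵ m
Substitute:
  P = (48 × (9.825 × 10⁻⁵) × (2.05 × 10¹¹) × 0.0007961) / 2.125^3
  P = 80210 N
Convert: P = 80210 N = 80.21 kN
Final answer: P = 80.21 kN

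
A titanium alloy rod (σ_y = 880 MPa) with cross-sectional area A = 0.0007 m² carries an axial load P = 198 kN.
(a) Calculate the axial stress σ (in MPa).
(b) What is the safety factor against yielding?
(a) Axial stress σ = P/A. Convert P = 198 kN = 198000 N.
  σ = 198000 / 0.0007 = 2.829 × 10⁸ Pa = 282.9 MPa
(b) Safety factor SF = σ_y/σ = 880 / 282.9 = 3.111
Final answer: (a) σ = 282.9 MPa, (b) SF = 3.111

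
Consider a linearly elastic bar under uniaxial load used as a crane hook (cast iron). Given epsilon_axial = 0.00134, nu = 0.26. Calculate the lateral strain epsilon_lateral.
Model: a linearly elastic bar under uniaxial load, so epsilon_lateral = -nu·epsilon_axial.
Substitute:
  epsilon_lateral = -(0.26 × 0.00134)
  epsilon_lateral = -0.0003484
Final answer: epsilon_lateral = -0.0003484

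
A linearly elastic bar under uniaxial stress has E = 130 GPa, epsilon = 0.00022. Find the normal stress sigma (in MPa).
Model: a linearly elastic bar under uniaxial stress, so sigma = E·epsilon.
Convert to SI units:
  E = 130 GPa = 1.3 × 10¹¹ Pa
Substitute:
  sigma = (1.3 × 10¹¹) × 0.00022
  sigma = 2.86 × 10⁷ Pa
Convert: sigma = 2.86 × 10⁷ Pa = 28.6 MPa
Final answer: sigma = 28.6 MPa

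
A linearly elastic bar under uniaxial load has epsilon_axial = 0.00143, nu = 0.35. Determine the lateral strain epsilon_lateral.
Model: a linearly elastic bar under uniaxial load, so epsilon_lateral = -nu·epsilon_axial.
Substitute:
  epsilon_lateral = -(0.35 × 0.00143)
  epsilon_lateral = -0.0005005
Final answer: epsilon_lateral = -0.0005005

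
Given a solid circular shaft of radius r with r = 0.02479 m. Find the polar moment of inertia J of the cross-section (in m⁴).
Model: a solid circular shaft of radius r, so J = (π·r^4) / 2.
Substitute:
  J = (π × 0.02479^4) / 2
  J = 5.932 × 10⁻⁷ m⁴
Final answer: J = 5.932 × 10⁻⁷ m⁴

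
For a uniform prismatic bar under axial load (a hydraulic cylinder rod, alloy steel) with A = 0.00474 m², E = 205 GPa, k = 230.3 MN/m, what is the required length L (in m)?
Model: a uniform prismatic bar under axial load, so k = (A·E) / L.
Solve for L: L = (A·E) / k.
Convert to SI units:
  E = 205 GPa = 2.05 × 10¹¹ Pa
  k = 230.3 MN/m = 2.303 × 10⁸ N/m
Substitute:
  L = (0.00474 × (2.05 × 10¹¹)) / (2.303 × 10⁸)
  L = 4.219 m
Final answer: L = 4.219 m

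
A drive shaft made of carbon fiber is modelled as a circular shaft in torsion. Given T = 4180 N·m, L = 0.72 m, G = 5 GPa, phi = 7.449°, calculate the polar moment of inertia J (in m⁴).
Model: a circular shaft in torsion, so phi = (T·L) / (G·J).
Solve for J: J = (T·L) / (phi·G).
Convert to SI units:
  G = 5 GPa = 5 × 10⁹ Pa
  phi = 7.449° = 0.13 rad
Substitute:
  J = (4180 × 0.72) / (0.13 × (5 × 10⁹))
  J = 4.63 × 10⁻⁶ m⁴
Final answer: J = 4.63 × 10⁻⁶ m⁴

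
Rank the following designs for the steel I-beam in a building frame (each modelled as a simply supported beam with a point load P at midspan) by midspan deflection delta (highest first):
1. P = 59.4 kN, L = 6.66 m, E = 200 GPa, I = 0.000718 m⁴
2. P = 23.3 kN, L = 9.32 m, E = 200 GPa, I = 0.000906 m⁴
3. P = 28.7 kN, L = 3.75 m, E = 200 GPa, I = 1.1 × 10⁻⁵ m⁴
Model: a simply supported beam with a point load P at midspan, so delta = (P·L^3) / (48·E·I) (SI units).
  Case 1: delta = (59400 × 6.66^3) / (48 × (2 × 10¹¹) × 0.000718) = 0.002546 m = 2.546 mm
  Case 2: delta = (23300 × 9.32^3) / (48 × (2 × 10¹¹) × 0.000906) = 0.002169 m = 2.169 mm
  Case 3: delta = (28700 × 3.75^3) / (48 × (2 × 10¹¹) × (1.1 × 10⁻⁵)) = 0.01433 m = 14.33 mm
Ordering: 14.33 mm (case 3) > 2.546 mm (case 1) > 2.169 mm (case 2)
Final answer: 3, 1, 2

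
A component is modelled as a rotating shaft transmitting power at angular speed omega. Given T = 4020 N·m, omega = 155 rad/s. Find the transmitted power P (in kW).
Model: a rotating shaft transmitting power at angular speed omega, so P = T·omega.
Substitute:
  P = 4020 × 155
  P = 623100 W
Convert: P = 623100 W = 623.1 kW
Final answer: P = 623.1 kW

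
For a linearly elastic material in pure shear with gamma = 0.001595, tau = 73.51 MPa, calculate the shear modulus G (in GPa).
Model: a linearly elastic material in pure shear, so tau = G·gamma.
Solve for G: G = tau / gamma.
Convert to SI units:
  tau = 73.51 MPa = 7.351 × 10⁷ Pa
Substitute:
  G = (7.351 × 10⁷) / 0.001595
  G = 4.609 × 10¹⁰ Pa
Convert: G = 4.609 × 10¹⁰ Pa = 46.09 GPa
Final answer: G = 46.09 GPa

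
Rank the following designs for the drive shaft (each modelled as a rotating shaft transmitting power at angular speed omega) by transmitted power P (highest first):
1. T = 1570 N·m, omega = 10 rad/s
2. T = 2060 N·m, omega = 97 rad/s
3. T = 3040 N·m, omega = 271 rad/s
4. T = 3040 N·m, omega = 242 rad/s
Model: a rotating shaft transmitting power at angular speed omega, so P = T·omega (SI units).
  Case 1: P = 1570 × 10 = 15700 W = 15.7 kW
  Case 2: P = 2060 × 97 = 199800 W = 199.8 kW
  Case 3: P = 3040 × 271 = 823800 W = 823.8 kW
  Case 4: P = 3040 × 242 = 735700 W = 735.7 kW
Ordering: 823.8 kW (case 3) > 735.7 kW (case 4) > 199.8 kW (case 2) > 15.7 kW (case 1)
Final answer: 3, 4, 2, 1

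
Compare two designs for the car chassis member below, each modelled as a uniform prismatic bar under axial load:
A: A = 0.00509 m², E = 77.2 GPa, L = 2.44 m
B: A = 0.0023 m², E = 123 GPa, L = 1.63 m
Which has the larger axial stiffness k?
Model: a uniform prismatic bar under axial load, so k = (A·E) / L (SI units).
  A: k = (0.00509 × (7.72 × 10¹⁰)) / 2.44 = 1.61 × 10⁸ N/m = 161 MN/m
  B: k = (0.0023 × (1.23 × 10¹¹)) / 1.63 = 1.736 × 10⁸ N/m = 173.6 MN/m
173.6 MN/m > 161 MN/m, so B is larger.
Final answer: B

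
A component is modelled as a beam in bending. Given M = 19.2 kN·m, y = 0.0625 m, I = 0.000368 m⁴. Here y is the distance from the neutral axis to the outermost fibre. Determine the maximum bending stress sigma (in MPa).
Model: a beam in bending, so sigma = (M·y) / I.
Convert to SI units:
  M = 19.2 kN·m = 19200 N·m
Substitute:
  sigma = (19200 × 0.0625) / 0.000368
  sigma = 3.261 × 10⁶ Pa
Convert: sigma = 3.261 × 10⁶ Pa = 3.261 MPa
Final answer: sigma = 3.261 MPa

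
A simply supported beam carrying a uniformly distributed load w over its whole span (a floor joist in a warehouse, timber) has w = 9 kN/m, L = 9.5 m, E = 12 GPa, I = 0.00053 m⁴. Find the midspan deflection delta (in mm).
Model: a simply supported beam carrying a uniformly distributed load w over its whole span, so delta = (5·w·L^4) / (384·E·I).
Convert to SI units:
  w = 9 kN/m = 9000 N/m
  E = 12 GPa = 1.2 × 10¹⁰ Pa
Substitute:
  delta = (5 × 9000 × 9.5^4) / (384 × (1.2 × 10¹⁰) × 0.00053)
  delta = 0.1501 m
Convert: delta = 0.1501 m = 150.1 mm
Final answer: delta = 150.1 mm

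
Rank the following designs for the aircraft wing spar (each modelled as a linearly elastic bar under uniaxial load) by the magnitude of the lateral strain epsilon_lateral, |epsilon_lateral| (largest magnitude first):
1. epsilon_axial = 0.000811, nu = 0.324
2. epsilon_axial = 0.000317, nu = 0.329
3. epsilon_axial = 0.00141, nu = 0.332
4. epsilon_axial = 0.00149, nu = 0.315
Model: a linearly elastic bar under uniaxial load, so epsilon_lateral = -nu·epsilon_axial (SI units).
  Case 1: epsilon_lateral = -(0.324 × 0.000811) = -0.0002628
  Case 2: epsilon_lateral = -(0.329 × 0.000317) = -0.0001043
  Case 3: epsilon_lateral = -(0.332 × 0.00141) = -0.0004681
  Case 4: epsilon_lateral = -(0.315 × 0.00149) = -0.0004693
Ordering by |epsilon_lateral|: 0.0004693 (case 4) > 0.0004681 (case 3) > 0.0002628 (case 1) > 0.0001043 (case 2)
Final answer: 4, 3, 1, 2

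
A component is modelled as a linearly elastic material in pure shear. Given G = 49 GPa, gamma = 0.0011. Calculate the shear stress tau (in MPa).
Model: a linearly elastic material in pure shear, so tau = G·gamma.
Convert to SI units:
  G = 49 GPa = 4.9 × 10¹⁰ Pa
Substitute:
  tau = (4.9 × 10¹⁰) × 0.0011
  tau = 5.39 × 10⁷ Pa
Convert: tau = 5.39 × 10⁷ Pa = 53.9 MPa
Final answer: tau = 53.9 MPa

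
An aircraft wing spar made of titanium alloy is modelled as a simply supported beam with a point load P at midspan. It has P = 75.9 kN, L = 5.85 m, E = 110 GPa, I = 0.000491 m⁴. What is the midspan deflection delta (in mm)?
Model: a simply supported beam with a point load P at midspan, so delta = (P·L^3) / (48·E·I).
Convert to SI units:
  P = 75.9 kN = 75900 N
  E = 110 GPa = 1.1 × 10¹¹ Pa
Substitute:
  delta = (75900 × 5.85^3) / (48 × (1.1 × 10¹¹) × 0.000491)
  delta = 0.005861 m
Convert: delta = 0.005861 m = 5.861 mm
Final answer: delta = 5.861 mm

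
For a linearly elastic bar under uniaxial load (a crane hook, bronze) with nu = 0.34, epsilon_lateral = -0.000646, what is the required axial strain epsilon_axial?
Model: a linearly elastic bar under uniaxial load, so epsilon_lateral = -nu·epsilon_axial.
Solve for epsilon_axial: epsilon_axial = -epsilon_lateral / nu.
Substitute:
  epsilon_axial = -(-0.000646) / 0.34
  epsilon_axial = 0.0019
Final answer: epsilon_axial = 0.0019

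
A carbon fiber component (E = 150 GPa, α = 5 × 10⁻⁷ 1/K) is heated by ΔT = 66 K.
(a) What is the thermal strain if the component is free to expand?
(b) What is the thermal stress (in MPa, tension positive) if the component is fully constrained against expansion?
(a) Free thermal strain ε_th = α·ΔT = (5 × 10⁻⁷) × 66 = 3.3 × 10⁻⁵
(b) Fully constrained, the expansion is suppressed, so σ = -E·α·ΔT. Convert E = 150 GPa = 1.5 × 10¹¹ Pa.
  σ = -(1.5 × 10¹¹) × (5 × 10⁻⁷) × 66 = -4.95 × 10⁶ Pa = -4.95 MPa (compressive)
Final answer: (a) ε_th = 3.3 × 10⁻⁵, (b) σ = -4.95 MPa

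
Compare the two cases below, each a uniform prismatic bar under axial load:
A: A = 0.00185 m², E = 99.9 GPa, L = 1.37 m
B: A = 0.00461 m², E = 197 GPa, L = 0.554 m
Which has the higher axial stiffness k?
Model: a uniform prismatic bar under axial load, so k = (A·E) / L (SI units).
  A: k = (0.00185 × (9.99 × 10¹⁰)) / 1.37 = 1.349 × 10⁸ N/m = 134.9 MN/m
  B: k = (0.00461 × (1.97 × 10¹¹)) / 0.554 = 1.639 × 10⁹ N/m = 1639 MN/m
1639 MN/m > 134.9 MN/m, so B is larger.
Final answer: B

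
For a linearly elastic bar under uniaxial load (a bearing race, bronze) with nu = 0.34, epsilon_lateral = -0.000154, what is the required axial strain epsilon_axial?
Model: a linearly elastic bar under uniaxial load, so epsilon_lateral = -nu·epsilon_axial.
Solve for epsilon_axial: epsilon_axial = -epsilon_lateral / nu.
Substitute:
  epsilon_axial = -(-0.000154) / 0.34
  epsilon_axial = 0.0004529
Final answer: epsilon_axial = 0.0004529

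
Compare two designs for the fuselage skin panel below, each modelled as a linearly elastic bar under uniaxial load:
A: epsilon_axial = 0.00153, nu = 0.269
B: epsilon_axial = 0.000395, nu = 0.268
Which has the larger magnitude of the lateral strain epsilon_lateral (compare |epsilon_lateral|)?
Model: a linearly elastic bar under uniaxial load, so epsilon_lateral = -nu·epsilon_axial (SI units).
  A: epsilon_lateral = -(0.269 × 0.00153) = -0.0004116
  B: epsilon_lateral = -(0.268 × 0.000395) = -0.0001059
|epsilon_lateral|: A = 0.0004116, B = 0.0001059, so A is larger in magnitude.
Final answer: A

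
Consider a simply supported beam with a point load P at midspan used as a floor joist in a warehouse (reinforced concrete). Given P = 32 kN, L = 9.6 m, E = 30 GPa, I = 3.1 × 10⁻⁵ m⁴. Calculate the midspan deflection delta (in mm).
Model: a simply supported beam with a point load P at midspan, so delta = (P·L^3) / (48·E·I).
Convert to SI units:
  P = 32 kN = 32000 N
  E = 30 GPa = 3 × 10¹⁰ Pa
Substitute:
  delta = (32000 × 9.6^3) / (48 × (3 × 10¹⁰) × (3.1 × 10⁻⁵))
  delta = 0.6342 m
Convert: delta = 0.6342 m = 634.2 mm
Final answer: delta = 634.2 mm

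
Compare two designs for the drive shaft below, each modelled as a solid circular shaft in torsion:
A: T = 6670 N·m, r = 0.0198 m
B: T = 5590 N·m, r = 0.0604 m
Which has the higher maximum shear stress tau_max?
Model: a solid circular shaft in torsion, so tau_max = (2·T) / (π·r^3) (SI units).
  A: tau_max = (2 × 6670) / (π × 0.0198^3) = 5.47 × 10⁸ Pa = 547 MPa
  B: tau_max = (2 × 5590) / (π × 0.0604^3) = 1.615 × 10⁷ Pa = 16.15 MPa
547 MPa > 16.15 MPa, so A is larger.
Final answer: A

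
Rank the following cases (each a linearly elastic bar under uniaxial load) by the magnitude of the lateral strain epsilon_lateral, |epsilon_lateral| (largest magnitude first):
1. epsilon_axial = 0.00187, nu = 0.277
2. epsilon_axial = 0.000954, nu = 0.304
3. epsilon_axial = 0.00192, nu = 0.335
Model: a linearly elastic bar under uniaxial load, so epsilon_lateral = -nu·epsilon_axial (SI units).
  Case 1: epsilon_lateral = -(0.277 × 0.00187) = -0.000518
  Case 2: epsilon_lateral = -(0.304 × 0.000954) = -0.00029
  Case 3: epsilon_lateral = -(0.335 × 0.00192) = -0.0006432
Ordering by |epsilon_lateral|: 0.0006432 (case 3) > 0.000518 (case 1) > 0.00029 (case 2)
Final answer: 3, 1, 2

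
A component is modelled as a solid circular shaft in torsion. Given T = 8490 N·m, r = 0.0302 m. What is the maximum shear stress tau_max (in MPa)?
Model: a solid circular shaft in torsion, so tau_max = (2·T) / (π·r^3).
Substitute:
  tau_max = (2 × 8490) / (π × 0.0302^3)
  tau_max = 1.962 × 10⁸ Pa
Convert: tau_max = 1.962 × 10⁸ Pa = 196.2 MPa
Final answer: tau_max = 196.2 MPa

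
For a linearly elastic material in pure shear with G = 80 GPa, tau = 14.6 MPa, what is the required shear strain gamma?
Model: a linearly elastic material in pure shear, so tau = G·gamma.
Solve for gamma: gamma = tau / G.
Convert to SI units:
  G = 80 GPa = 8 × 10¹⁰ Pa
  tau = 14.6 MPa = 1.46 × 10⁷ Pa
Substitute:
  gamma = (1.46 × 10⁷) / (8 × 10¹⁰)
  gamma = 0.0001825
Final answer: gamma = 0.0001825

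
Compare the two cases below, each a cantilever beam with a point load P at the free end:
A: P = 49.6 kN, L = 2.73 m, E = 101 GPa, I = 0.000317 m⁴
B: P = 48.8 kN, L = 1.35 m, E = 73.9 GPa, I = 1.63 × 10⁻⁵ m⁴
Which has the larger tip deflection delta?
Model: a cantilever beam with a point load P at the free end, so delta = (P·L^3) / (3·E·I) (SI units).
  A: delta = (49600 × 2.73^3) / (3 × (1.01 × 10¹¹) × 0.000317) = 0.01051 m = 10.51 mm
  B: delta = (48800 × 1.35^3) / (3 × (7.39 × 10¹⁰) × (1.63 × 10⁻⁵)) = 0.03323 m = 33.23 mm
33.23 mm > 10.51 mm, so B is larger.
Final answer: B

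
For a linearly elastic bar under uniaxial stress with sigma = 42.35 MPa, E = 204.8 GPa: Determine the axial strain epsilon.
Model: a linearly elastic bar under uniaxial stress, so epsilon = sigma / E.
Convert to SI units:
  sigma = 42.35 MPa = 4.235 × 10⁷ Pa
  E = 204.8 GPa = 2.048 × 10¹¹ Pa
Substitute:
  epsilon = (4.235 × 10⁷) / (2.048 × 10¹¹)
  epsilon = 0.0002068
Final answer: epsilon = 0.0002068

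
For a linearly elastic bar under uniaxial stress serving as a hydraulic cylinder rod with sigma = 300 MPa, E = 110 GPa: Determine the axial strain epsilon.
Model: a linearly elastic bar under uniaxial stress, so epsilon = sigma / E.
Convert to SI units:
  sigma = 300 MPa = 3 × 10⁸ Pa
  E = 110 GPa = 1.1 × 10¹¹ Pa
Substitute:
  epsilon = (3 × 10⁸) / (1.1 × 10¹¹)
  epsilon = 0.002727
Final answer: epsilon = 0.002727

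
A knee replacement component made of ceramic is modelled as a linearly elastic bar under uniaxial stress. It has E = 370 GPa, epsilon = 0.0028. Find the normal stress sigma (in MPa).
Model: a linearly elastic bar under uniaxial stress, so sigma = E·epsilon.
Convert to SI units:
  E = 370 GPa = 3.7 × 10¹¹ Pa
Substitute:
  sigma = (3.7 × 10¹¹) × 0.0028
  sigma = 1.036 × 10⁹ Pa
Convert: sigma = 1.036 × 10⁹ Pa = 1036 MPa
Final answer: sigma = 1036 MPa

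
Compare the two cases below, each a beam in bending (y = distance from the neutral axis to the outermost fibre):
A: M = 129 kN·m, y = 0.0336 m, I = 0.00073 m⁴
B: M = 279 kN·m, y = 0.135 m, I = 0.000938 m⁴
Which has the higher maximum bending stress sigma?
Model: a beam in bending (y = distance from the neutral axis to the outermost fibre), so sigma = (M·y) / I (SI units).
  A: sigma = (129000 × 0.0336) / 0.00073 = 5.938 × 10⁶ Pa = 5.938 MPa
  B: sigma = (279000 × 0.135) / 0.000938 = 4.015 × 10⁷ Pa = 40.15 MPa
40.15 MPa > 5.938 MPa, so B is larger.
Final answer: B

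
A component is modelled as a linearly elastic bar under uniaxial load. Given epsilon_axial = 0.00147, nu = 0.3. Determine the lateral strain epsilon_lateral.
Model: a linearly elastic bar under uniaxial load, so epsilon_lateral = -nu·epsilon_axial.
Substitute:
  epsilon_lateral = -(0.3 × 0.00147)
  epsilon_lateral = -0.000441
Final answer: epsilon_lateral = -0.000441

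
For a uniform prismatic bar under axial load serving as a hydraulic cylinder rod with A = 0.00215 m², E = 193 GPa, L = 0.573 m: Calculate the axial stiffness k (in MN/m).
Model: a uniform prismatic bar under axial load, so k = (A·E) / L.
Convert to SI units:
  E = 193 GPa = 1.93 × 10¹¹ Pa
Substitute:
  k = (0.00215 × (1.93 × 10¹¹)) / 0.573
  k = 7.242 × 10⁸ N/m
Convert: k = 7.242 × 10⁸ N/m = 724.2 MN/m
Final answer: k = 724.2 MN/m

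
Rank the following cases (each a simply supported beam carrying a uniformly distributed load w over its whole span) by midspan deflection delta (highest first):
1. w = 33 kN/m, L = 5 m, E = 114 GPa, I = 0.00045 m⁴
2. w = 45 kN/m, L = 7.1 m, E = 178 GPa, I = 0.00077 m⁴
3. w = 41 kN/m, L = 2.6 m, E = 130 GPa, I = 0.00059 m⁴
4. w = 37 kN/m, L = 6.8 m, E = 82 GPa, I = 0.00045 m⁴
Model: a simply supported beam carrying a uniformly distributed load w over its whole span, so delta = (5·w·L^4) / (384·E·I) (SI units).
  Case 1: delta = (5 × 33000 × 5^4) / (384 × (1.14 × 10¹¹) × 0.00045) = 0.005235 m = 5.235 mm
  Case 2: delta = (5 × 45000 × 7.1^4) / (384 × (1.78 × 10¹¹) × 0.00077) = 0.01086 m = 10.86 mm
  Case 3: delta = (5 × 41000 × 2.6^4) / (384 × (1.3 × 10¹¹) × 0.00059) = 0.0003181 m = 0.3181 mm
  Case 4: delta = (5 × 37000 × 6.8^4) / (384 × (8.2 × 10¹⁰) × 0.00045) = 0.02792 m = 27.92 mm
Ordering: 27.92 mm (case 4) > 10.86 mm (case 2) > 5.235 mm (case 1) > 0.3181 mm (case 3)
Final answer: 4, 2, 1, 3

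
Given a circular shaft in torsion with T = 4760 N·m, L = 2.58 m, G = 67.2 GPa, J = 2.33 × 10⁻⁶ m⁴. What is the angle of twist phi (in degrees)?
Model: a circular shaft in torsion, so phi = (T·L) / (G·J).
Convert to SI units:
  G = 67.2 GPa = 6.72 × 10¹⁰ Pa
Substitute:
  phi = (4760 × 2.58) / ((6.72 × 10¹⁰) × (2.33 × 10⁻⁶))
  phi = 0.07843 rad
Convert to degrees: phi = 0.07843 × 180/π = 4.494°
Final answer: phi = 4.494°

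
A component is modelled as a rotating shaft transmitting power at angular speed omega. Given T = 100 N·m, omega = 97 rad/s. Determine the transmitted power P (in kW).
Model: a rotating shaft transmitting power at angular speed omega, so P = T·omega.
Substitute:
  P = 100 × 97
  P = 9700 W
Convert: P = 9700 W = 9.7 kW
Final answer: P = 9.7 kW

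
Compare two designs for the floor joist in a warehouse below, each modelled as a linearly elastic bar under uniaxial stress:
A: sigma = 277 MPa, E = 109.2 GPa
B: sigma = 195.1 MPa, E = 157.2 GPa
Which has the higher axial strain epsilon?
Model: a linearly elastic bar under uniaxial stress, so epsilon = sigma / E (SI units).
  A: epsilon = (2.77 × 10⁸) / (1.092 × 10¹¹) = 0.002537
  B: epsilon = (1.951 × 10⁸) / (1.572 × 10¹¹) = 0.001241
0.002537 > 0.001241, so A is larger.
Final answer: A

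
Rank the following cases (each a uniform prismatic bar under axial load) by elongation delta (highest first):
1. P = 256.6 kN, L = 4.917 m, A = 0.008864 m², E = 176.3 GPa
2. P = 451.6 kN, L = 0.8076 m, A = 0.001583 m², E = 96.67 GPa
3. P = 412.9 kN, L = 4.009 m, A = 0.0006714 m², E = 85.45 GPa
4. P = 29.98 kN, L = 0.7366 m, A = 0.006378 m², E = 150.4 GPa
Model: a uniform prismatic bar under axial load, so delta = (P·L) / (A·E) (SI units).
  Case 1: delta = (256600 × 4.917) / (0.008864 × (1.763 × 10¹¹)) = 0.0008074 m = 0.8074 mm
  Case 2: delta = (451600 × 0.8076) / (0.001583 × (9.667 × 10¹⁰)) = 0.002383 m = 2.383 mm
  Case 3: delta = (412900 × 4.009) / (0.0006714 × (8.545 × 10¹⁰)) = 0.02885 m = 28.85 mm
  Case 4: delta = (29980 × 0.7366) / (0.006378 × (1.504 × 10¹¹)) = 2.302 × 10⁻⁵ m = 0.02302 mm
Ordering: 28.85 mm (case 3) > 2.383 mm (case 2) > 0.8074 mm (case 1) > 0.02302 mm (case 4)
Final answer: 3, 2, 1, 4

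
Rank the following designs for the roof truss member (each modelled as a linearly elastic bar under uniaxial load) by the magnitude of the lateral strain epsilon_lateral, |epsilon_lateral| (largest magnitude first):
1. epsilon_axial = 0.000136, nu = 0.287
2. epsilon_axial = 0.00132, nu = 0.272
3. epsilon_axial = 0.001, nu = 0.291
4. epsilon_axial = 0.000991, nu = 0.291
Model: a linearly elastic bar under uniaxial load, so epsilon_lateral = -nu·epsilon_axial (SI units).
  Case 1: epsilon_lateral = -(0.287 × 0.000136) = -3.903 × 10⁻⁵
  Case 2: epsilon_lateral = -(0.272 × 0.00132) = -0.000359
  Case 3: epsilon_lateral = -(0.291 × 0.001) = -0.000291
  Case 4: epsilon_lateral = -(0.291 × 0.000991) = -0.0002884
Ordering by |epsilon_lateral|: 0.000359 (case 2) > 0.000291 (case 3) > 0.0002884 (case 4) > 3.903 × 10⁻⁵ (case 1)
Final answer: 2, 3, 4, 1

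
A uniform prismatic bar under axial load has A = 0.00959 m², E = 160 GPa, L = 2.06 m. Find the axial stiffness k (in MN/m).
Model: a uniform prismatic bar under axial load, so k = (A·E) / L.
Convert to SI units:
  E = 160 GPa = 1.6 × 10¹¹ Pa
Substitute:
  k = (0.00959 × (1.6 × 10¹¹)) / 2.06
  k = 7.449 × 10⁸ N/m
Convert: k = 7.449 × 10⁸ N/m = 744.9 MN/m
Final answer: k = 744.9 MN/m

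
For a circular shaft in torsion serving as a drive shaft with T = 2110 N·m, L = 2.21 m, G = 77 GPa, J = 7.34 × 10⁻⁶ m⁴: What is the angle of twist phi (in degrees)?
Model: a circular shaft in torsion, so phi = (T·L) / (G·J).
Convert to SI units:
  G = 77 GPa = 7.7 × 10¹⁰ Pa
Substitute:
  phi = (2110 × 2.21) / ((7.7 × 10¹⁰) × (7.34 × 10⁻⁶))
  phi = 0.008251 rad
Convert to degrees: phi = 0.008251 × 180/π = 0.4727°
Final answer: phi = 0.4727°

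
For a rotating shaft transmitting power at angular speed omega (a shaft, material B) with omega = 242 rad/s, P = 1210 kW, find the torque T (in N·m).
Model: a rotating shaft transmitting power at angular speed omega, so P = T·omega.
Solve for T: T = P / omega.
Convert to SI units:
  P = 1210 kW = 1.21 × 10⁶ W
Substitute:
  T = (1.21 × 10⁶) / 242
  T = 5000 N·m
Final answer: T = 5000 N·m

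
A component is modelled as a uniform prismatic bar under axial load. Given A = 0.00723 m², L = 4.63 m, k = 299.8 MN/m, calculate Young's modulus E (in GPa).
Model: a uniform prismatic bar under axial load, so k = (A·E) / L.
Solve for E: E = (k·L) / A.
Convert to SI units:
  k = 299.8 MN/m = 2.998 × 10⁸ N/m
Substitute:
  E = ((2.998 × 10⁸) × 4.63) / 0.00723
  E = 1.92 × 10¹¹ Pa
Convert: E = 1.92 × 10¹¹ Pa = 192 GPa
Final answer: E = 192 GPa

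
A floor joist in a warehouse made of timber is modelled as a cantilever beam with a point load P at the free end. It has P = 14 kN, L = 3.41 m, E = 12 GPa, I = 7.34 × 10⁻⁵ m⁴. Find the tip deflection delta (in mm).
Model: a cantilever beam with a point load P at the free end, so delta = (P·L^3) / (3·E·I).
Convert to SI units:
  P = 14 kN = 14000 N
  E = 12 GPa = 1.2 × 10¹⁰ Pa
Substitute:
  delta = (14000 × 3.41^3) / (3 × (1.2 × 10¹⁰) × (7.34 × 10⁻⁵))
  delta = 0.2101 m
Convert: delta = 0.2101 m = 210.1 mm
Final answer: delta = 210.1 mm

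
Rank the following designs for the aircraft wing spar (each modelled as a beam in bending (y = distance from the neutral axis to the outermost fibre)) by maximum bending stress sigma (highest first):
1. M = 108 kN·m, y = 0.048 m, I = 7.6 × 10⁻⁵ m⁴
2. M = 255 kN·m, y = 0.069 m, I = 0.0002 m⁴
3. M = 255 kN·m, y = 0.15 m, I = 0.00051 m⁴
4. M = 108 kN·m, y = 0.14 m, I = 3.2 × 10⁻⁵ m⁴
Model: a beam in bending (y = distance from the neutral axis to the outermost fibre), so sigma = (M·y) / I (SI units).
  Case 1: sigma = (108000 × 0.048) / (7.6 × 10⁻⁵) = 6.821 × 10⁷ Pa = 68.21 MPa
  Case 2: sigma = (255000 × 0.069) / 0.0002 = 8.798 × 10⁷ Pa = 87.98 MPa
  Case 3: sigma = (255000 × 0.15) / 0.00051 = 7.5 × 10⁷ Pa = 75 MPa
  Case 4: sigma = (108000 × 0.14) / (3.2 × 10⁻⁵) = 4.725 × 10⁸ Pa = 472.5 MPa
Ordering: 472.5 MPa (case 4) > 87.98 MPa (case 2) > 75 MPa (case 3) > 68.21 MPa (case 1)
Final answer: 4, 2, 3, 1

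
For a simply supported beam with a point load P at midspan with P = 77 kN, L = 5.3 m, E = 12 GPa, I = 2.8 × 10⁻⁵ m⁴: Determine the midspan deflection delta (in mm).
Model: a simply supported beam with a point load P at midspan, so delta = (P·L^3) / (48·E·I).
Convert to SI units:
  P = 77 kN = 77000 N
  E = 12 GPa = 1.2 × 10¹⁰ Pa
Substitute:
  delta = (77000 × 5.3^3) / (48 × (1.2 × 10¹⁰) × (2.8 × 10⁻⁵))
  delta = 0.7108 m
Convert: delta = 0.7108 m = 710.8 mm
Final answer: delta = 710.8 mm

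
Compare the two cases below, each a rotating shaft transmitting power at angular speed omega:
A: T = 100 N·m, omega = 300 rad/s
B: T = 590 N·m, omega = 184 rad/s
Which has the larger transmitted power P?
Model: a rotating shaft transmitting power at angular speed omega, so P = T·omega (SI units).
  A: P = 100 × 300 = 30000 W = 30 kW
  B: P = 590 × 184 = 108600 W = 108.6 kW
108.6 kW > 30 kW, so B is larger.
Final answer: B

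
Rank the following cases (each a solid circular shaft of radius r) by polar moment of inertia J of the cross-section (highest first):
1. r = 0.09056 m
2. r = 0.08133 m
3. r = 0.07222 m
Model: a solid circular shaft of radius r, so J = (π·r^4) / 2 (SI units).
  Case 1: J = (π × 0.09056^4) / 2 = 0.0001056 m⁴
  Case 2: J = (π × 0.08133^4) / 2 = 6.873 × 10⁻⁵ m⁴
  Case 3: J = (π × 0.07222^4) / 2 = 4.273 × 10⁻⁵ m⁴
Ordering: 0.0001056 m⁴ (case 1) > 6.873 × 10⁻⁵ m⁴ (case 2) > 4.273 × 10⁻⁵ m⁴ (case 3)
Final answer: 1, 2, 3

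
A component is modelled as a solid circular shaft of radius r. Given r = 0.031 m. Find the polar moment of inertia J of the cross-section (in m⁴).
Model: a solid circular shaft of radius r, so J = (π·r^4) / 2.
Substitute:
  J = (π × 0.031^4) / 2
  J = 1.451 × 10⁻⁶ m⁴
Final answer: J = 1.451 × 10⁻⁶ m⁴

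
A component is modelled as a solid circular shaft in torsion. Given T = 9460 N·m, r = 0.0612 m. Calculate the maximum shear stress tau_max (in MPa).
Model: a solid circular shaft in torsion, so tau_max = (2·T) / (π·r^3).
Substitute:
  tau_max = (2 × 9460) / (π × 0.0612^3)
  tau_max = 2.627 × 10⁷ Pa
Convert: tau_max = 2.627 × 10⁷ Pa = 26.27 MPa
Final answer: tau_max = 26.27 MPa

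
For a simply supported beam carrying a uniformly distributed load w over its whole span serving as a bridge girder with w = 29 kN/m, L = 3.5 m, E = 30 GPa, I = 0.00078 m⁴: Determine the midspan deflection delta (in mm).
Model: a simply supported beam carrying a uniformly distributed load w over its whole span, so delta = (5·w·L^4) / (384·E·I).
Convert to SI units:
  w = 29 kN/m = 29000 N/m
  E = 30 GPa = 3 × 10¹⁰ Pa
Substitute:
  delta = (5 × 29000 × 3.5^4) / (384 × (3 × 10¹⁰) × 0.00078)
  delta = 0.002422 m
Convert: delta = 0.002422 m = 2.422 mm
Final answer: delta = 2.422 mm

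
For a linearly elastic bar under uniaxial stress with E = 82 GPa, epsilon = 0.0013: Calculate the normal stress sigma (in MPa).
Model: a linearly elastic bar under uniaxial stress, so sigma = E·epsilon.
Convert to SI units:
  E = 82 GPa = 8.2 × 10¹⁰ Pa
Substitute:
  sigma = (8.2 × 10¹⁰) × 0.0013
  sigma = 1.066 × 10⁸ Pa
Convert: sigma = 1.066 × 10⁸ Pa = 106.6 MPa
Final answer: sigma = 106.6 MPa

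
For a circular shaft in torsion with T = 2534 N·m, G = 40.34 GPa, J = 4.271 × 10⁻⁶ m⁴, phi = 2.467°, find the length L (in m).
Model: a circular shaft in torsion, so phi = (T·L) / (G·J).
Solve for L: L = (phi·G·J) / T.
Convert to SI units:
  G = 40.34 GPa = 4.034 × 10¹⁰ Pa
  phi = 2.467° = 0.04306 rad
Substitute:
  L = (0.04306 × (4.034 × 10¹⁰) × (4.271 × 10⁻⁶)) / 2534
  L = 2.928 m
Final answer: L = 2.928 m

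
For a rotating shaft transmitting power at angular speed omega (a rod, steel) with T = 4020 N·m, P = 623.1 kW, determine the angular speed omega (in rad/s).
Model: a rotating shaft transmitting power at angular speed omega, so P = T·omega.
Solve for omega: omega = P / T.
Convert to SI units:
  P = 623.1 kW = 623100 W
Substitute:
  omega = 623100 / 4020
  omega = 155 rad/s
Final answer: omega = 155 rad/s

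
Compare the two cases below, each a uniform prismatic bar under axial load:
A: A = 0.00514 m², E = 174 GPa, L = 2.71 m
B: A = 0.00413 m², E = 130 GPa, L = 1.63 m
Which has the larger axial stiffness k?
Model: a uniform prismatic bar under axial load, so k = (A·E) / L (SI units).
  A: k = (0.00514 × (1.74 × 10¹¹)) / 2.71 = 3.3 × 10⁸ N/m = 330 MN/m
  B: k = (0.00413 × (1.3 × 10¹¹)) / 1.63 = 3.294 × 10⁸ N/m = 329.4 MN/m
330 MN/m > 329.4 MN/m, so A is larger.
Final answer: A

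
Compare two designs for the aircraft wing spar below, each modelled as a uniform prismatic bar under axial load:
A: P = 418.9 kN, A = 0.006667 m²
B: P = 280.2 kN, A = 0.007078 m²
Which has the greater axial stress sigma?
Model: a uniform prismatic bar under axial load, so sigma = P / A (SI units).
  A: sigma = 418900 / 0.006667 = 6.283 × 10⁷ Pa = 62.83 MPa
  B: sigma = 280200 / 0.007078 = 3.959 × 10⁷ Pa = 39.59 MPa
62.83 MPa > 39.59 MPa, so A is larger.
Final answer: A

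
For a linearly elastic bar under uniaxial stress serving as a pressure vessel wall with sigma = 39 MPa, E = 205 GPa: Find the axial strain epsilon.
Model: a linearly elastic bar under uniaxial stress, so epsilon = sigma / E.
Convert to SI units:
  sigma = 39 MPa = 3.9 × 10⁷ Pa
  E = 205 GPa = 2.05 × 10¹¹ Pa
Substitute:
  epsilon = (3.9 × 10⁷) / (2.05 × 10¹¹)
  epsilon = 0.0001902
Final answer: epsilon = 0.0001902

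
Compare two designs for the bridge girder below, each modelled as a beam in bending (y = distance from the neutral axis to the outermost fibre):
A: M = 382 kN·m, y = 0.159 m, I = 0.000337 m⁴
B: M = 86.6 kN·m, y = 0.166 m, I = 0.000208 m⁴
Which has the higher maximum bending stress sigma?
Model: a beam in bending (y = distance from the neutral axis to the outermost fibre), so sigma = (M·y) / I (SI units).
  A: sigma = (382000 × 0.159) / 0.000337 = 1.802 × 10⁸ Pa = 180.2 MPa
  B: sigma = (86600 × 0.166) / 0.000208 = 6.911 × 10⁷ Pa = 69.11 MPa
180.2 MPa > 69.11 MPa, so A is larger.
Final answer: A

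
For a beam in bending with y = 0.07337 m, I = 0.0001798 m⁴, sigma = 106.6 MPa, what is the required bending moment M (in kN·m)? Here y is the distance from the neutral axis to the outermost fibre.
Model: a beam in bending, so sigma = (M·y) / I.
Solve for M: M = (sigma·I) / y.
Convert to SI units:
  sigma = 106.6 MPa = 1.066 × 10⁸ Pa
Substitute:
  M = ((1.066 × 10⁸) × 0.0001798) / 0.07337
  M = 261200 N·m
Convert: M = 261200 N·m = 261.2 kN·m
Final answer: M = 261.2 kN·m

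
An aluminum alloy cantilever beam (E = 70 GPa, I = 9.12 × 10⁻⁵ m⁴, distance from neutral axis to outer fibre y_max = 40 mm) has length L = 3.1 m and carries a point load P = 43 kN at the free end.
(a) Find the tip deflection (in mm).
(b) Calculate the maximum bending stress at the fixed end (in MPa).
(a) Tip deflection of a cantilever with an end point load: δ = P·L^3 / (3·E·I). Convert P = 43 kN = 43000 N, E = 70 GPa = 7 × 10¹⁰ Pa.
  δ = (43000 × 3.1^3) / (3 × (7 × 10¹⁰) × (9.12 × 10⁻⁵)) = 0.06689 m = 66.89 mm
(b) Maximum bending moment at the fixed end: M = P·L = 43000 × 3.1 = 133300 N·m. Convert y_max = 40 mm = 0.04 m.
  σ = M·y_max / I = (133300 × 0.04) / (9.12 × 10⁻⁵) = 5.846 × 10⁷ Pa = 58.46 MPa
Final answer: (a) δ = 66.89 mm, (b) σ = 58.46 MPa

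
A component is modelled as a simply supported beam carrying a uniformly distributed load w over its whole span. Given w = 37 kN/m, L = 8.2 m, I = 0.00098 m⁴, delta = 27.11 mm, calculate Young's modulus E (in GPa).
Model: a simply supported beam carrying a uniformly distributed load w over its whole span, so delta = (5·w·L^4) / (384·E·I).
Solve for E: E = (5·w·L^4) / (384·delta·I).
Convert to SI units:
  w = 37 kN/m = 37000 N/m
  delta = 27.11 mm = 0.02711 m
Substitute:
  E = (5 × 37000 × 8.2^4) / (384 × 0.02711 × 0.00098)
  E = 8.199 × 10¹⁰ Pa
Convert: E = 8.199 × 10¹⁰ Pa = 81.99 GPa
Final answer: E = 81.99 GPa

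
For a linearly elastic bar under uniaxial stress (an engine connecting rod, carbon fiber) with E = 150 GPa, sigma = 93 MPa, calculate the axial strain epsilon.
Model: a linearly elastic bar under uniaxial stress, so sigma = E·epsilon.
Solve for epsilon: epsilon = sigma / E.
Convert to SI units:
  E = 150 GPa = 1.5 × 10¹¹ Pa
  sigma = 93 MPa = 9.3 × 10⁷ Pa
Substitute:
  epsilon = (9.3 × 10⁷) / (1.5 × 10¹¹)
  epsilon = 0.00062
Final answer: epsilon = 0.00062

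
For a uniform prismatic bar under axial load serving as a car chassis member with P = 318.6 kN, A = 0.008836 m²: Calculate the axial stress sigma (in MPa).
Model: a uniform prismatic bar under axial load, so sigma = P / A.
Convert to SI units:
  P = 318.6 kN = 318600 N
Substitute:
  sigma = 318600 / 0.008836
  sigma = 3.606 × 10⁷ Pa
Convert: sigma = 3.606 × 10⁷ Pa = 36.06 MPa
Final answer: sigma = 36.06 MPa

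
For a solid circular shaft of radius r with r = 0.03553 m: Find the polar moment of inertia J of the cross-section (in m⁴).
Model: a solid circular shaft of radius r, so J = (π·r^4) / 2.
Substitute:
  J = (π × 0.03553^4) / 2
  J = 2.503 × 10⁻⁶ m⁴
Final answer: J = 2.503 × 10⁻⁶ m⁴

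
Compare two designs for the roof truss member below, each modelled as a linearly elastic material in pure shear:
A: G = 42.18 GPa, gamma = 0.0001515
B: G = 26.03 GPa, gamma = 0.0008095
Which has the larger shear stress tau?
Model: a linearly elastic material in pure shear, so tau = G·gamma (SI units).
  A: tau = (4.218 × 10¹⁰) × 0.0001515 = 6.39 × 10⁶ Pa = 6.39 MPa
  B: tau = (2.603 × 10¹⁰) × 0.0008095 = 2.107 × 10⁷ Pa = 21.07 MPa
21.07 MPa > 6.39 MPa, so B is larger.
Final answer: B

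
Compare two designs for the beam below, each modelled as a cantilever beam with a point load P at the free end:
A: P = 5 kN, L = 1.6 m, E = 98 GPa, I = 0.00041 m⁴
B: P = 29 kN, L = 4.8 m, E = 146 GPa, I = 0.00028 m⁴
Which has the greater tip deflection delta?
Model: a cantilever beam with a point load P at the free end, so delta = (P·L^3) / (3·E·I) (SI units).
  A: delta = (5000 × 1.6^3) / (3 × (9.8 × 10¹⁰) × 0.00041) = 0.0001699 m = 0.1699 mm
  B: delta = (29000 × 4.8^3) / (3 × (1.46 × 10¹¹) × 0.00028) = 0.02615 m = 26.15 mm
26.15 mm > 0.1699 mm, so B is larger.
Final answer: B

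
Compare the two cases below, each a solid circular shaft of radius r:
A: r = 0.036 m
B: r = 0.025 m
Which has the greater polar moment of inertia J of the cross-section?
Model: a solid circular shaft of radius r, so J = (π·r^4) / 2 (SI units).
  A: J = (π × 0.036^4) / 2 = 2.638 × 10⁻⁶ m⁴
  B: J = (π × 0.025^4) / 2 = 6.136 × 10⁻⁷ m⁴
2.638 × 10⁻⁶ m⁴ > 6.136 × 10⁻⁷ m⁴, so A is larger.
Final answer: A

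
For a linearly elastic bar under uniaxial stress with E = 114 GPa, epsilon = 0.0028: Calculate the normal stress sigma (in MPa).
Model: a linearly elastic bar under uniaxial stress, so sigma = E·epsilon.
Convert to SI units:
  E = 114 GPa = 1.14 × 10¹¹ Pa
Substitute:
  sigma = (1.14 × 10¹¹) × 0.0028
  sigma = 3.192 × 10⁸ Pa
Convert: sigma = 3.192 × 10⁸ Pa = 319.2 MPa
Final answer: sigma = 319.2 MPa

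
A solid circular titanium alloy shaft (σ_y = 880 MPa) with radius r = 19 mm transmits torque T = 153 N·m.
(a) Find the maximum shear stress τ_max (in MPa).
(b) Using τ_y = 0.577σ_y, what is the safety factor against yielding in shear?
(a) For a solid circular shaft, τ_max = T·r/J with J = π·r^4/2, i.e. τ_max = 2·T / (π·r^3). Convert r = 19 mm = 0.019 m.
  τ_max = (2 × 153) / (π × 0.019^3) = 1.42 × 10⁷ Pa = 14.2 MPa
(b) τ_y = 0.577 × 880 = 507.76 MPa
  SF = τ_y/τ_max = 507.76 / 14.2 = 35.76
Final answer: (a) τ_max = 14.2 MPa, (b) SF = 35.76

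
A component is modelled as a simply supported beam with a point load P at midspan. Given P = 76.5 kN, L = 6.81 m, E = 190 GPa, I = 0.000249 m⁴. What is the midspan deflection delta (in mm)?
Model: a simply supported beam with a point load P at midspan, so delta = (P·L^3) / (48·E·I).
Convert to SI units:
  P = 76.5 kN = 76500 N
  E = 190 GPa = 1.9 × 10¹¹ Pa
Substitute:
  delta = (76500 × 6.81^3) / (48 × (1.9 × 10¹¹) × 0.000249)
  delta = 0.01064 m
Convert: delta = 0.01064 m = 10.64 mm
Final answer: delta = 10.64 mm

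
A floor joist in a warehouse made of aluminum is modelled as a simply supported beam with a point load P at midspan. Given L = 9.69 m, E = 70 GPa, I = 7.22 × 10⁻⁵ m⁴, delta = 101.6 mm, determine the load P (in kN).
Model: a simply supported beam with a point load P at midspan, so delta = (P·L^3) / (48·E·I).
Solve for P: P = (48·delta·E·I) / L^3.
Convert to SI units:
  E = 70 GPa = 7 × 10¹⁰ Pa
  delta = 101.6 mm = 0.1016 m
Substitute:
  P = (48 × 0.1016 × (7 × 10¹⁰) × (7.22 × 10⁻⁵)) / 9.69^3
  P = 27090 N
Convert: P = 27090 N = 27.09 kN
Final answer: P = 27.09 kN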